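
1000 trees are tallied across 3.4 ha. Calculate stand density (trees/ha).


Formula: Stand Density = N_trees / Area_ha
Density = 1000 trees / 3.4 ha
Density = 294 trees/ha

294


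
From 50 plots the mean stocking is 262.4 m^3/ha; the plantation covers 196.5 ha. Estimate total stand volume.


Formula: Total Volume = Mean Volume per ha * Total Area
Total Volume = 262.4 m^3/ha * 196.5 ha
Total Volume = 51562 m^3

51562


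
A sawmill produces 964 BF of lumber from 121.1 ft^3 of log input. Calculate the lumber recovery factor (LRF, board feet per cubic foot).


Formula: LRF = Lumber Output (BF) / Log Input (ft^3)
LRF = 964 BF / 121.1 ft^3
LRF = 7.96 BF/ft^3

7.96


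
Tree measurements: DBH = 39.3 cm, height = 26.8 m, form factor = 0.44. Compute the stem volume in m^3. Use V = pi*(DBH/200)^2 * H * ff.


Formula: V = pi * (DBH/200)^2 * H * ff
Radius = DBH/200 = 39.3/200 = 0.1965 m
Radius^2 = 0.1965^2 = 0.03861225 m^2
V = pi * 0.03861225 * 26.8 * 0.44
V = 1.43 m^3

1.43


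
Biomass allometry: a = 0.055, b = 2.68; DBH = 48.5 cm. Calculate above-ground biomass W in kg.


Formula: W = a * DBH^b  (allometric power law)
DBH^b = 48.5^2.68 = 32944.8746
W = 0.055 * 32944.8746 = 1812.0 kg

1812.0


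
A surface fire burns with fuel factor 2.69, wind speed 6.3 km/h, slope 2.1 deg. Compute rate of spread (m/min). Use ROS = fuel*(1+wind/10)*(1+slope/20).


Formula: ROS = fuel * (1 + wind/10) * (1 + slope/20)
Wind factor = 1 + 6.3/10 = 1.63
Slope factor = 1 + 2.1/20 = 1.105
ROS = 2.69 * 1.63 * 1.105 = 4.85 m/min

4.85


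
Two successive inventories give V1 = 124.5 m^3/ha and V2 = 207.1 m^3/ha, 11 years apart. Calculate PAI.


Formula: PAI = (V_T2 - V_T1) / (T2 - T1)
Volume increment = 207.1 - 124.5 = 82.6 m^3/ha
PAI = 82.6 / 11 = 7.51 m^3/ha/year

7.51


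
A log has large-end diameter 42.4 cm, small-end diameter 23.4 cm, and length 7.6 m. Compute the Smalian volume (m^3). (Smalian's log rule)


Smalian: V = (A1 + A2)/2 * L,  A = pi*(D/200)^2
A1 = pi*(42.4/200)^2 = 0.141196 m^2
A2 = pi*(23.4/200)^2 = 0.043005 m^2
V = (0.141196+0.043005)/2*7.6 = 0.7 m^3

0.7


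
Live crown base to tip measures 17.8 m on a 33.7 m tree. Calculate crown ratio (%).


Formula: Crown Ratio = (Crown Length / Total Height) * 100
CR = (17.8 m / 33.7 m) * 100
CR = 0.5282 * 100 = 52.8%

52.8


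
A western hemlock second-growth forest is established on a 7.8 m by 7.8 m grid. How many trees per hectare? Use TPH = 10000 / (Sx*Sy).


Formula: TPH = 10000 m^2/ha / (spacing_x * spacing_y)
Area per tree = 7.8 m * 7.8 m = 60.84 m^2
TPH = 10000 / 60.84 = 164 trees/ha

164


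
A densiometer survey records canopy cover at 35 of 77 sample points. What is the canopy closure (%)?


Formula: Canopy closure = covered points / total points * 100
Closure = 35 / 77 * 100
Closure = 0.4545 * 100 = 45.5%

45.5


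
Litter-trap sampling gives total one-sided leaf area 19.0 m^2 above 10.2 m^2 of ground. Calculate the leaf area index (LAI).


Formula: LAI = total leaf area / ground area  (dimensionless)
LAI = 19.0 m^2 / 10.2 m^2
LAI = 1.86

1.86


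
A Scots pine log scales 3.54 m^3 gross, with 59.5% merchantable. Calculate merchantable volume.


Formula: MV = V_total * (merchantable_pct / 100)
Merchantable fraction = 59.5% / 100 = 0.595
MV = 3.54 m^3 * 0.595 = 2.106 m^3

2.106


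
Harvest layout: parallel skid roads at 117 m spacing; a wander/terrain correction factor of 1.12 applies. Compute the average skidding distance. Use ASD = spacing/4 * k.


Formula: ASD = (spacing / 4) * correction
Uncorrected distance = spacing / 4 = 117 / 4 = 29.25 m
ASD = 29.25 * 1.12 = 33 m

33


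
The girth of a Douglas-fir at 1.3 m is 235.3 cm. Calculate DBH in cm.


Formula: DBH = C / pi
DBH = 235.3 / pi
pi = 3.14159...
DBH = 74.9 cm

74.9


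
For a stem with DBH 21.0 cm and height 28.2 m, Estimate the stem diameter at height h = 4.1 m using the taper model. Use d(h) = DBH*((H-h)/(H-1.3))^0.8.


Taper: d(h) = DBH * ((H - h) / (H - 1.3))^0.8
Numerator = H - h = 28.2 - 4.1 = 24.1 m
Denominator = H - 1.3 = 28.2 - 1.3 = 26.9 m
Ratio = 24.1 / 26.9 = 0.89591
d = 21.0 * 0.89591^0.8 = 19.2 cm

19.2


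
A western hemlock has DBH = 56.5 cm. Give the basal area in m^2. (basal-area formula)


Formula: BA = pi * (DBH/2)^2 / 10000  (cm^2 to m^2)
Radius = DBH/2 = 56.5/2 = 28.25 cm
BA = pi * 28.25^2 / 10000
   = 2507.1873 cm^2 / 10000
   = 0.2507 m^2

0.2507


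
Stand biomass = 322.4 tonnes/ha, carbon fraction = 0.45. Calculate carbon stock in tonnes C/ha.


Formula: Carbon Stock = Biomass * Carbon Fraction
C = 322.4 t/ha * 0.45
C = 145.1 t C/ha

145.1


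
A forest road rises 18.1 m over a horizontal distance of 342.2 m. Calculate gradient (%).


Formula: Gradient = rise / run * 100
Gradient = 18.1 / 342.2 * 100 = 5.3%

5.3


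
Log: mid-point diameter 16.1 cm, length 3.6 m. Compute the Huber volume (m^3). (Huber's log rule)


Huber: V = Am * L,  Am = pi*(Dm/200)^2
Am = pi*(16.1/200)^2 = 0.020358 m^2
V = 0.020358*3.6 = 0.0733 m^3

0.0733


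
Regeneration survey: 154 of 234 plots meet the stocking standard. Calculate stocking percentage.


Formula: Stocking % = stocked plots / total plots * 100
Stocking = 154 / 234 * 100
Stocking = 0.6581 * 100 = 65.8%

65.8


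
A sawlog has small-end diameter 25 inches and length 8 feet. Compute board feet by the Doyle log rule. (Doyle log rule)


Doyle: BF = (D - 4)^2 * L / 16
Adjusted diameter = 25 - 4 = 21 in
(D-4)^2 = 21^2 = 441
BF = 441 * 8 / 16 = 221 BF

221


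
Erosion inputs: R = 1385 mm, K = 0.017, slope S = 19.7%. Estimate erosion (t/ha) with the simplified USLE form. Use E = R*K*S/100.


Formula: E = R * K * S / 100  (simplified USLE)
R * K = 1385 * 0.017 = 23.545
E = 23.545 * 19.7 / 100 = 4.64 t/ha

4.64


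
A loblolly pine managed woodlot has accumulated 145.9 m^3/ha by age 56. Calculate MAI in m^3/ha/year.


Formula: MAI = Total Volume / Stand Age
MAI = 145.9 m^3/ha / 56 years
MAI = 2.61 m^3/ha/year

2.61


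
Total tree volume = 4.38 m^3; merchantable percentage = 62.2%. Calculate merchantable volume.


Formula: MV = V_total * (merchantable_pct / 100)
Merchantable fraction = 62.2% / 100 = 0.622
MV = 4.38 m^3 * 0.622 = 2.724 m^3

2.724


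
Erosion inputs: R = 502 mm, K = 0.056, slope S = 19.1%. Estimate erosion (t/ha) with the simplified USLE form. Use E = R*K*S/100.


Formula: E = R * K * S / 100  (simplified USLE)
R * K = 502 * 0.056 = 28.112
E = 28.112 * 19.1 / 100 = 5.37 t/ha

5.37


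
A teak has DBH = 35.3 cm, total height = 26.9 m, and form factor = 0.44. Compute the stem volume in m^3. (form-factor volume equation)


Formula: V = pi * (DBH/200)^2 * H * ff
Radius = DBH/200 = 35.3/200 = 0.1765 m
Radius^2 = 0.1765^2 = 0.03115225 m^2
V = pi * 0.03115225 * 26.9 * 0.44
V = 1.158 m^3

1.158


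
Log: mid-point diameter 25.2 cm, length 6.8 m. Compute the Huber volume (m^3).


Huber: V = Am * L,  Am = pi*(Dm/200)^2
Am = pi*(25.2/200)^2 = 0.049876 m^2
V = 0.049876*6.8 = 0.3392 m^3

0.3392


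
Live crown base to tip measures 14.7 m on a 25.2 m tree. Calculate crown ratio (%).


Formula: Crown Ratio = (Crown Length / Total Height) * 100
CR = (14.7 m / 25.2 m) * 100
CR = 0.5833 * 100 = 58.3%

58.3


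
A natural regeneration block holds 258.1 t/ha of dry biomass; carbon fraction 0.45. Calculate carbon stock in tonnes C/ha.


Formula: Carbon Stock = Biomass * Carbon Fraction
C = 258.1 t/ha * 0.45
C = 116.1 t C/ha

116.1


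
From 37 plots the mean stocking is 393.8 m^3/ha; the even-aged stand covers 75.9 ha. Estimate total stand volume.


Formula: Total Volume = Mean Volume per ha * Total Area
Total Volume = 393.8 m^3/ha * 75.9 ha
Total Volume = 29889 m^3

29889


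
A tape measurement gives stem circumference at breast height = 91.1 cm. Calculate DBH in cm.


Formula: DBH = C / pi
DBH = 91.1 / pi
pi = 3.14159...
DBH = 29.0 cm

29.0


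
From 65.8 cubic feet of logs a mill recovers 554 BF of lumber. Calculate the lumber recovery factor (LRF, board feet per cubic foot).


Formula: LRF = Lumber Output (BF) / Log Input (ft^3)
LRF = 554 BF / 65.8 ft^3
LRF = 8.42 BF/ft^3

8.42


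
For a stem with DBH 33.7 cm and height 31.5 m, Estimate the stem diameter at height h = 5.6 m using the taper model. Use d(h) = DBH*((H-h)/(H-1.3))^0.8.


Taper: d(h) = DBH * ((H - h) / (H - 1.3))^0.8
Numerator = H - h = 31.5 - 5.6 = 25.9 m
Denominator = H - 1.3 = 31.5 - 1.3 = 30.2 m
Ratio = 25.9 / 30.2 = 0.85762
d = 33.7 * 0.85762^0.8 = 29.8 cm

29.8


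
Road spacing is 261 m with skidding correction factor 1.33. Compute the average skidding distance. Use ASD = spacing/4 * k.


Formula: ASD = (spacing / 4) * correction
Uncorrected distance = spacing / 4 = 261 / 4 = 65.25 m
ASD = 65.25 * 1.33 = 87 m

87


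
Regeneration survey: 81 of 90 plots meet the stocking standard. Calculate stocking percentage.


Formula: Stocking % = stocked plots / total plots * 100
Stocking = 81 / 90 * 100
Stocking = 0.9 * 100 = 90.0%

90.0


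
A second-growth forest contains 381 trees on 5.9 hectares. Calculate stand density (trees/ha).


Formula: Stand Density = N_trees / Area_ha
Density = 381 trees / 5.9 ha
Density = 65 trees/ha

65


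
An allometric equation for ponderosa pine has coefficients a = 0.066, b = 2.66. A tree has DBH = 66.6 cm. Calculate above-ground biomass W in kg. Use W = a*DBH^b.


Formula: W = a * DBH^b  (allometric power law)
DBH^b = 66.6^2.66 = 70866.576
W = 0.066 * 70866.576 = 4677.2 kg

4677.2


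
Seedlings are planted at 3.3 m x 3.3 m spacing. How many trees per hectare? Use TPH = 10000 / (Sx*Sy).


Formula: TPH = 10000 m^2/ha / (spacing_x * spacing_y)
Area per tree = 3.3 m * 3.3 m = 10.89 m^2
TPH = 10000 / 10.89 = 918 trees/ha

918


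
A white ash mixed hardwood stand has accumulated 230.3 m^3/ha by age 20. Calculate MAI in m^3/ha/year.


Formula: MAI = Total Volume / Stand Age
MAI = 230.3 m^3/ha / 20 years
MAI = 11.52 m^3/ha/year

11.52


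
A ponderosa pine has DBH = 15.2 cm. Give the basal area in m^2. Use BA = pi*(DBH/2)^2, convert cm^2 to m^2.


Formula: BA = pi * (DBH/2)^2 / 10000  (cm^2 to m^2)
Radius = DBH/2 = 15.2/2 = 7.6 cm
BA = pi * 7.6^2 / 10000
   = 181.4584 cm^2 / 10000
   = 0.0181 m^2

0.0181


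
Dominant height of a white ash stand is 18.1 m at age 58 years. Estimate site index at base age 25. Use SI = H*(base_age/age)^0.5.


Formula: SI = H_dom * (base_age / age)^0.5
Age ratio = 25 / 58 = 0.43103
sqrt(age_ratio) = 0.65653
SI = 18.1 * 0.65653 = 11.9 m

11.9


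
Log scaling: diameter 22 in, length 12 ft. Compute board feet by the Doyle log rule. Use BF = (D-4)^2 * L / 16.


Doyle: BF = (D - 4)^2 * L / 16
Adjusted diameter = 22 - 4 = 18 in
(D-4)^2 = 18^2 = 324
BF = 324 * 12 / 16 = 243 BF

243


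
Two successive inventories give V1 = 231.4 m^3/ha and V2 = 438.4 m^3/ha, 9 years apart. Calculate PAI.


Formula: PAI = (V_T2 - V_T1) / (T2 - T1)
Volume increment = 438.4 - 231.4 = 207.0 m^3/ha
PAI = 207.0 / 9 = 23.0 m^3/ha/year

23.0


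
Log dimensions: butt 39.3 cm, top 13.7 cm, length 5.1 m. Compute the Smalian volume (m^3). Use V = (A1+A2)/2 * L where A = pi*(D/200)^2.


Smalian: V = (A1 + A2)/2 * L,  A = pi*(D/200)^2
A1 = pi*(39.3/200)^2 = 0.121304 m^2
A2 = pi*(13.7/200)^2 = 0.014741 m^2
V = (0.121304+0.014741)/2*5.1 = 0.3469 m^3

0.3469


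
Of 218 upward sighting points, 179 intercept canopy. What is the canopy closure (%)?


Formula: Canopy closure = covered points / total points * 100
Closure = 179 / 218 * 100
Closure = 0.8211 * 100 = 82.1%

82.1


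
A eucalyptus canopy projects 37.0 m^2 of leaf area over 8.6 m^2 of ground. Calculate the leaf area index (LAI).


Formula: LAI = total leaf area / ground area  (dimensionless)
LAI = 37.0 m^2 / 8.6 m^2
LAI = 4.3

4.3


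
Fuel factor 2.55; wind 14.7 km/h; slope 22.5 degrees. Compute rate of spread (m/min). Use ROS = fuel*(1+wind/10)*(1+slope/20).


Formula: ROS = fuel * (1 + wind/10) * (1 + slope/20)
Wind factor = 1 + 14.7/10 = 2.47
Slope factor = 1 + 22.5/20 = 2.125
ROS = 2.55 * 2.47 * 2.125 = 13.38 m/min

13.38


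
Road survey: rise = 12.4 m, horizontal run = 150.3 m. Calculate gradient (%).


Formula: Gradient = rise / run * 100
Gradient = 12.4 / 150.3 * 100 = 8.3%

8.3


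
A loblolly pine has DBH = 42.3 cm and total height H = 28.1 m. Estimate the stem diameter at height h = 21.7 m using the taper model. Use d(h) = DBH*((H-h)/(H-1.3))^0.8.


Taper: d(h) = DBH * ((H - h) / (H - 1.3))^0.8
Numerator = H - h = 28.1 - 21.7 = 6.4 m
Denominator = H - 1.3 = 28.1 - 1.3 = 26.8 m
Ratio = 6.4 / 26.8 = 0.23881
d = 42.3 * 0.23881^0.8 = 13.5 cm

13.5


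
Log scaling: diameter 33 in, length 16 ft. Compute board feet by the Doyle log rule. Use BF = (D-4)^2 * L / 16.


Doyle: BF = (D - 4)^2 * L / 16
Adjusted diameter = 33 - 4 = 29 in
(D-4)^2 = 29^2 = 841
BF = 841 * 16 / 16 = 841 BF

841


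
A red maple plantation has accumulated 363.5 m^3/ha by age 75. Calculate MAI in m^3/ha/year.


Formula: MAI = Total Volume / Stand Age
MAI = 363.5 m^3/ha / 75 years
MAI = 4.85 m^3/ha/year

4.85


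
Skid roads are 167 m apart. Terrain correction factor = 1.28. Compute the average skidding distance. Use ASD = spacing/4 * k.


Formula: ASD = (spacing / 4) * correction
Uncorrected distance = spacing / 4 = 167 / 4 = 41.75 m
ASD = 41.75 * 1.28 = 53 m

53


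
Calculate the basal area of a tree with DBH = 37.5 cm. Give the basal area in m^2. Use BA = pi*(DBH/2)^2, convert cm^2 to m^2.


Formula: BA = pi * (DBH/2)^2 / 10000  (cm^2 to m^2)
Radius = DBH/2 = 37.5/2 = 18.75 cm
BA = pi * 18.75^2 / 10000
   = 1104.4662 cm^2 / 10000
   = 0.1104 m^2

0.1104


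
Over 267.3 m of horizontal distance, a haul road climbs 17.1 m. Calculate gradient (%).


Formula: Gradient = rise / run * 100
Gradient = 17.1 / 267.3 * 100 = 6.4%

6.4


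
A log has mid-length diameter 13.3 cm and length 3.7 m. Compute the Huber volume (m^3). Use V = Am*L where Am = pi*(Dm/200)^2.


Huber: V = Am * L,  Am = pi*(Dm/200)^2
Am = pi*(13.3/200)^2 = 0.013893 m^2
V = 0.013893*3.7 = 0.0514 m^3

0.0514


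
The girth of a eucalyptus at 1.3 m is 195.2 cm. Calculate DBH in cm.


Formula: DBH = C / pi
DBH = 195.2 / pi
pi = 3.14159...
DBH = 62.1 cm

62.1


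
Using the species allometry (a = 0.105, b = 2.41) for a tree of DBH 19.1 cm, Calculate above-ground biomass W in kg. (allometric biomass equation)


Formula: W = a * DBH^b  (allometric power law)
DBH^b = 19.1^2.41 = 1222.617
W = 0.105 * 1222.617 = 128.4 kg

128.4


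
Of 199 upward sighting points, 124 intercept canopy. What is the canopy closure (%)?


Formula: Canopy closure = covered points / total points * 100
Closure = 124 / 199 * 100
Closure = 0.6231 * 100 = 62.3%

62.3


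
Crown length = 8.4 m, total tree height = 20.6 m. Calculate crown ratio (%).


Formula: Crown Ratio = (Crown Length / Total Height) * 100
CR = (8.4 m / 20.6 m) * 100
CR = 0.4078 * 100 = 40.8%

40.8


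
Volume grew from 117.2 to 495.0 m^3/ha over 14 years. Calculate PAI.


Formula: PAI = (V_T2 - V_T1) / (T2 - T1)
Volume increment = 495.0 - 117.2 = 377.8 m^3/ha
PAI = 377.8 / 14 = 26.99 m^3/ha/year

26.99


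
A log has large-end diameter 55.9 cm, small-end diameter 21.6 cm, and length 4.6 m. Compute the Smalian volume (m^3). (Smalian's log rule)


Smalian: V = (A1 + A2)/2 * L,  A = pi*(D/200)^2
A1 = pi*(55.9/200)^2 = 0.245422 m^2
A2 = pi*(21.6/200)^2 = 0.036644 m^2
V = (0.245422+0.036644)/2*4.6 = 0.6488 m^3

0.6488


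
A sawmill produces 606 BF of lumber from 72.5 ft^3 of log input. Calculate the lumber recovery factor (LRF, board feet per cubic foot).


Formula: LRF = Lumber Output (BF) / Log Input (ft^3)
LRF = 606 BF / 72.5 ft^3
LRF = 8.36 BF/ft^3

8.36


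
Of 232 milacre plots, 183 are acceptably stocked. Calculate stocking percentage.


Formula: Stocking % = stocked plots / total plots * 100
Stocking = 183 / 232 * 100
Stocking = 0.7888 * 100 = 78.9%

78.9


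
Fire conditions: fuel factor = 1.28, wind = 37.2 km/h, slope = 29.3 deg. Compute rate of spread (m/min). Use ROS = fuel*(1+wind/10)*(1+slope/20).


Formula: ROS = fuel * (1 + wind/10) * (1 + slope/20)
Wind factor = 1 + 37.2/10 = 4.72
Slope factor = 1 + 29.3/20 = 2.465
ROS = 1.28 * 4.72 * 2.465 = 14.89 m/min

14.89


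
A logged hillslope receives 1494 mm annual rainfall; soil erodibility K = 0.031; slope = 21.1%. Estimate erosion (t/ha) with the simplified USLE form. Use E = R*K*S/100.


Formula: E = R * K * S / 100  (simplified USLE)
R * K = 1494 * 0.031 = 46.314
E = 46.314 * 21.1 / 100 = 9.77 t/ha

9.77


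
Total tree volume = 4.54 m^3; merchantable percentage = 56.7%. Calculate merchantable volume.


Formula: MV = V_total * (merchantable_pct / 100)
Merchantable fraction = 56.7% / 100 = 0.567
MV = 4.54 m^3 * 0.567 = 2.574 m^3

2.574


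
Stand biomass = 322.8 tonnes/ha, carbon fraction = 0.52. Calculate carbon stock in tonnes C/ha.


Formula: Carbon Stock = Biomass * Carbon Fraction
C = 322.8 t/ha * 0.52
C = 167.9 t C/ha

167.9


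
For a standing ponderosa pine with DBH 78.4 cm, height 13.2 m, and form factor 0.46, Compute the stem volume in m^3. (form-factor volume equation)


Formula: V = pi * (DBH/200)^2 * H * ff
Radius = DBH/200 = 78.4/200 = 0.392 m
Radius^2 = 0.392^2 = 0.153664 m^2
V = pi * 0.153664 * 13.2 * 0.46
V = 2.931 m^3

2.931


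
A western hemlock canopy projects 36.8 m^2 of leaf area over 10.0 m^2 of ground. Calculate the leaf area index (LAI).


Formula: LAI = total leaf area / ground area  (dimensionless)
LAI = 36.8 m^2 / 10.0 m^2
LAI = 3.68

3.68


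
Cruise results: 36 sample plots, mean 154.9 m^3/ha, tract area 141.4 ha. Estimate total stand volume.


Formula: Total Volume = Mean Volume per ha * Total Area
Total Volume = 154.9 m^3/ha * 141.4 ha
Total Volume = 21903 m^3

21903


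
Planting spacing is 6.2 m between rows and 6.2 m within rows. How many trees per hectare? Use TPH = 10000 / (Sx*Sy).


Formula: TPH = 10000 m^2/ha / (spacing_x * spacing_y)
Area per tree = 6.2 m * 6.2 m = 38.44 m^2
TPH = 10000 / 38.44 = 260 trees/ha

260


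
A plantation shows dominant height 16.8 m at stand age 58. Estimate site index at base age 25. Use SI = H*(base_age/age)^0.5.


Formula: SI = H_dom * (base_age / age)^0.5
Age ratio = 25 / 58 = 0.43103
sqrt(age_ratio) = 0.65653
SI = 16.8 * 0.65653 = 11.0 m

11.0


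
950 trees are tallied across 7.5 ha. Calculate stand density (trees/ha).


Formula: Stand Density = N_trees / Area_ha
Density = 950 trees / 7.5 ha
Density = 127 trees/ha

127


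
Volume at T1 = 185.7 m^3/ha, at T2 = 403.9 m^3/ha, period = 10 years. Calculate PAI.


Formula: PAI = (V_T2 - V_T1) / (T2 - T1)
Volume increment = 403.9 - 185.7 = 218.2 m^3/ha
PAI = 218.2 / 10 = 21.82 m^3/ha/year

21.82


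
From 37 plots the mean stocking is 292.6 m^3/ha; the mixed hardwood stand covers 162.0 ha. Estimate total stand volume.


Formula: Total Volume = Mean Volume per ha * Total Area
Total Volume = 292.6 m^3/ha * 162.0 ha
Total Volume = 47401 m^3

47401


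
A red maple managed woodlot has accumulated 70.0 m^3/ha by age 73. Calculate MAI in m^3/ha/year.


Formula: MAI = Total Volume / Stand Age
MAI = 70.0 m^3/ha / 73 years
MAI = 0.96 m^3/ha/year

0.96


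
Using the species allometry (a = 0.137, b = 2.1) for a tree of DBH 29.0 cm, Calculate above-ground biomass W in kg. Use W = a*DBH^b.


Formula: W = a * DBH^b  (allometric power law)
DBH^b = 29.0^2.1 = 1177.703
W = 0.137 * 1177.703 = 161.3 kg

161.3


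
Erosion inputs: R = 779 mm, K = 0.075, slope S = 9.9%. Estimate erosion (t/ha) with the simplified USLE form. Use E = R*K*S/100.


Formula: E = R * K * S / 100  (simplified USLE)
R * K = 779 * 0.075 = 58.425
E = 58.425 * 9.9 / 100 = 5.78 t/ha

5.78


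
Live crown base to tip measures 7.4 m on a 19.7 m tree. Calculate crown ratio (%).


Formula: Crown Ratio = (Crown Length / Total Height) * 100
CR = (7.4 m / 19.7 m) * 100
CR = 0.3756 * 100 = 37.6%

37.6


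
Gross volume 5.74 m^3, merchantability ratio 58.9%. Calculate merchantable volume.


Formula: MV = V_total * (merchantable_pct / 100)
Merchantable fraction = 58.9% / 100 = 0.589
MV = 5.74 m^3 * 0.589 = 3.381 m^3

3.381


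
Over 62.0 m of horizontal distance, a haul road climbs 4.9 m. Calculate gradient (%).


Formula: Gradient = rise / run * 100
Gradient = 4.9 / 62.0 * 100 = 7.9%

7.9


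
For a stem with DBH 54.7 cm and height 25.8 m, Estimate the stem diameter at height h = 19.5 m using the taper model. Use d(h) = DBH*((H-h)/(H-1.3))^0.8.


Taper: d(h) = DBH * ((H - h) / (H - 1.3))^0.8
Numerator = H - h = 25.8 - 19.5 = 6.3 m
Denominator = H - 1.3 = 25.8 - 1.3 = 24.5 m
Ratio = 6.3 / 24.5 = 0.25714
d = 54.7 * 0.25714^0.8 = 18.5 cm

18.5


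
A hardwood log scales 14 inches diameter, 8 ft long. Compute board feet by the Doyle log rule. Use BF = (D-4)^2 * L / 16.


Doyle: BF = (D - 4)^2 * L / 16
Adjusted diameter = 14 - 4 = 10 in
(D-4)^2 = 10^2 = 100
BF = 100 * 8 / 16 = 50 BF

50


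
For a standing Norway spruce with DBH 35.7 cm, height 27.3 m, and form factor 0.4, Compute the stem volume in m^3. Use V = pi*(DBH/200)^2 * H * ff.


Formula: V = pi * (DBH/200)^2 * H * ff
Radius = DBH/200 = 35.7/200 = 0.1785 m
Radius^2 = 0.1785^2 = 0.03186225 m^2
V = pi * 0.03186225 * 27.3 * 0.4
V = 1.093 m^3

1.093


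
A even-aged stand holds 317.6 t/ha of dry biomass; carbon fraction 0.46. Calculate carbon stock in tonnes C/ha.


Formula: Carbon Stock = Biomass * Carbon Fraction
C = 317.6 t/ha * 0.46
C = 146.1 t C/ha

146.1


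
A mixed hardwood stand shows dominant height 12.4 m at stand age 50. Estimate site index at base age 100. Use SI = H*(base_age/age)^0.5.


Formula: SI = H_dom * (base_age / age)^0.5
Age ratio = 100 / 50 = 2.0
sqrt(age_ratio) = 1.41421
SI = 12.4 * 1.41421 = 17.5 m

17.5


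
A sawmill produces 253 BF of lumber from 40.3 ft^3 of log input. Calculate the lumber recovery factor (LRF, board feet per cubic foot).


Formula: LRF = Lumber Output (BF) / Log Input (ft^3)
LRF = 253 BF / 40.3 ft^3
LRF = 6.28 BF/ft^3

6.28


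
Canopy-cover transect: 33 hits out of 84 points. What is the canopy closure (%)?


Formula: Canopy closure = covered points / total points * 100
Closure = 33 / 84 * 100
Closure = 0.3929 * 100 = 39.3%

39.3


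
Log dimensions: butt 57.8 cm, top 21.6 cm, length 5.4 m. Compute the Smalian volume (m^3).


Smalian: V = (A1 + A2)/2 * L,  A = pi*(D/200)^2
A1 = pi*(57.8/200)^2 = 0.262389 m^2
A2 = pi*(21.6/200)^2 = 0.036644 m^2
V = (0.262389+0.036644)/2*5.4 = 0.8074 m^3

0.8074


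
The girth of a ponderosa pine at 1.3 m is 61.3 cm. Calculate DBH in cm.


Formula: DBH = C / pi
DBH = 61.3 / pi
pi = 3.14159...
DBH = 19.5 cm

19.5


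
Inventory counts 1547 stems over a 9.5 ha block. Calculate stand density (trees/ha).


Formula: Stand Density = N_trees / Area_ha
Density = 1547 trees / 9.5 ha
Density = 163 trees/ha

163


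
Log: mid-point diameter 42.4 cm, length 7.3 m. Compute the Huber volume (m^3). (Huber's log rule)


Huber: V = Am * L,  Am = pi*(Dm/200)^2
Am = pi*(42.4/200)^2 = 0.141196 m^2
V = 0.141196*7.3 = 1.0307 m^3

1.0307


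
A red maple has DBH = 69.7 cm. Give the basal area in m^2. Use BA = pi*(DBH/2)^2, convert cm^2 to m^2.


Formula: BA = pi * (DBH/2)^2 / 10000  (cm^2 to m^2)
Radius = DBH/2 = 69.7/2 = 34.85 cm
BA = pi * 34.85^2 / 10000
   = 3815.535 cm^2 / 10000
   = 0.3816 m^2

0.3816


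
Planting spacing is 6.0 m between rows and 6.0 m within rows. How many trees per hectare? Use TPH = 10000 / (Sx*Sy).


Formula: TPH = 10000 m^2/ha / (spacing_x * spacing_y)
Area per tree = 6.0 m * 6.0 m = 36.0 m^2
TPH = 10000 / 36.0 = 278 trees/ha

278


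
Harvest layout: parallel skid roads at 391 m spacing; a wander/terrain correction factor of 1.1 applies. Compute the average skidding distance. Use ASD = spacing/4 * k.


Formula: ASD = (spacing / 4) * correction
Uncorrected distance = spacing / 4 = 391 / 4 = 97.75 m
ASD = 97.75 * 1.1 = 108 m

108


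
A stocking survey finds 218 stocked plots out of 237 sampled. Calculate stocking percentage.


Formula: Stocking % = stocked plots / total plots * 100
Stocking = 218 / 237 * 100
Stocking = 0.9198 * 100 = 92.0%

92.0


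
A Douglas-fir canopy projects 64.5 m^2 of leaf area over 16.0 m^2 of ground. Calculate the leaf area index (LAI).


Formula: LAI = total leaf area / ground area  (dimensionless)
LAI = 64.5 m^2 / 16.0 m^2
LAI = 4.03

4.03


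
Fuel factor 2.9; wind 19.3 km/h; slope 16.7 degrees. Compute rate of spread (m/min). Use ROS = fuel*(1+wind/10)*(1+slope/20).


Formula: ROS = fuel * (1 + wind/10) * (1 + slope/20)
Wind factor = 1 + 19.3/10 = 2.93
Slope factor = 1 + 16.7/20 = 1.835
ROS = 2.9 * 2.93 * 1.835 = 15.59 m/min

15.59


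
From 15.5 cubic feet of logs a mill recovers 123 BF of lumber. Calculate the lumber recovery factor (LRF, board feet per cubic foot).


Formula: LRF = Lumber Output (BF) / Log Input (ft^3)
LRF = 123 BF / 15.5 ft^3
LRF = 7.94 BF/ft^3

7.94


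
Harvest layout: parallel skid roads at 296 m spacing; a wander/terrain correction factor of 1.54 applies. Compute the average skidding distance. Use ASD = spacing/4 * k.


Formula: ASD = (spacing / 4) * correction
Uncorrected distance = spacing / 4 = 296 / 4 = 74 m
ASD = 74 * 1.54 = 114 m

114


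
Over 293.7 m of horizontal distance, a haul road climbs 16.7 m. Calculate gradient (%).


Formula: Gradient = rise / run * 100
Gradient = 16.7 / 293.7 * 100 = 5.7%

5.7


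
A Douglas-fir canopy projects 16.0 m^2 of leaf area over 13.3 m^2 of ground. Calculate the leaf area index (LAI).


Formula: LAI = total leaf area / ground area  (dimensionless)
LAI = 16.0 m^2 / 13.3 m^2
LAI = 1.2

1.2


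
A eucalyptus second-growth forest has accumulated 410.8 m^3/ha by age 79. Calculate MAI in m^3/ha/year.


Formula: MAI = Total Volume / Stand Age
MAI = 410.8 m^3/ha / 79 years
MAI = 5.2 m^3/ha/year

5.2


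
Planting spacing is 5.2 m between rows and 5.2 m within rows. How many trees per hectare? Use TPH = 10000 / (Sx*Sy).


Formula: TPH = 10000 m^2/ha / (spacing_x * spacing_y)
Area per tree = 5.2 m * 5.2 m = 27.04 m^2
TPH = 10000 / 27.04 = 370 trees/ha

370


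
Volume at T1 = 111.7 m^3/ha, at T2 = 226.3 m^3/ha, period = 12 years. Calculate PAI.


Formula: PAI = (V_T2 - V_T1) / (T2 - T1)
Volume increment = 226.3 - 111.7 = 114.6 m^3/ha
PAI = 114.6 / 12 = 9.55 m^3/ha/year

9.55


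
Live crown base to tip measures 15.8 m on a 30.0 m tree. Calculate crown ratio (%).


Formula: Crown Ratio = (Crown Length / Total Height) * 100
CR = (15.8 m / 30.0 m) * 100
CR = 0.5267 * 100 = 52.7%

52.7


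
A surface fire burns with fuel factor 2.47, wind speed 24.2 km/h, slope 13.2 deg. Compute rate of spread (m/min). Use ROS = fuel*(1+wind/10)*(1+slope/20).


Formula: ROS = fuel * (1 + wind/10) * (1 + slope/20)
Wind factor = 1 + 24.2/10 = 3.42
Slope factor = 1 + 13.2/20 = 1.66
ROS = 2.47 * 3.42 * 1.66 = 14.02 m/min

14.02


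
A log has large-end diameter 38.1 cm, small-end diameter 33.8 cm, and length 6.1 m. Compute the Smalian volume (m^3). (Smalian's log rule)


Smalian: V = (A1 + A2)/2 * L,  A = pi*(D/200)^2
A1 = pi*(38.1/200)^2 = 0.114009 m^2
A2 = pi*(33.8/200)^2 = 0.089727 m^2
V = (0.114009+0.089727)/2*6.1 = 0.6214 m^3

0.6214


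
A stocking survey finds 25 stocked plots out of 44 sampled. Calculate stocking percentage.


Formula: Stocking % = stocked plots / total plots * 100
Stocking = 25 / 44 * 100
Stocking = 0.5682 * 100 = 56.8%

56.8


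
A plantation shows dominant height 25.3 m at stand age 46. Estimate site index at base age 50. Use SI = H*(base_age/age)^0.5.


Formula: SI = H_dom * (base_age / age)^0.5
Age ratio = 50 / 46 = 1.08696
sqrt(age_ratio) = 1.04257
SI = 25.3 * 1.04257 = 26.4 m

26.4


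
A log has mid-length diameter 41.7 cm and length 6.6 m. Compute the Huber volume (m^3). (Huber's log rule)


Huber: V = Am * L,  Am = pi*(Dm/200)^2
Am = pi*(41.7/200)^2 = 0.136572 m^2
V = 0.136572*6.6 = 0.9014 m^3

0.9014


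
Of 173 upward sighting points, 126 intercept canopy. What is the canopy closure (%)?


Formula: Canopy closure = covered points / total points * 100
Closure = 126 / 173 * 100
Closure = 0.7283 * 100 = 72.8%

72.8


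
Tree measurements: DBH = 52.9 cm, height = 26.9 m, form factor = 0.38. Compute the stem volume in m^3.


Formula: V = pi * (DBH/200)^2 * H * ff
Radius = DBH/200 = 52.9/200 = 0.2645 m
Radius^2 = 0.2645^2 = 0.06996025 m^2
V = pi * 0.06996025 * 26.9 * 0.38
V = 2.247 m^3

2.247


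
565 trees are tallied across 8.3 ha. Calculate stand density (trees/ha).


Formula: Stand Density = N_trees / Area_ha
Density = 565 trees / 8.3 ha
Density = 68 trees/ha

68


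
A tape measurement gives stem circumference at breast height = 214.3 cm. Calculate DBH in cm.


Formula: DBH = C / pi
DBH = 214.3 / pi
pi = 3.14159...
DBH = 68.2 cm

68.2


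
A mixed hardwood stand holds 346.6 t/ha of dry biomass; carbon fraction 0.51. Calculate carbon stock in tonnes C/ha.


Formula: Carbon Stock = Biomass * Carbon Fraction
C = 346.6 t/ha * 0.51
C = 176.8 t C/ha

176.8


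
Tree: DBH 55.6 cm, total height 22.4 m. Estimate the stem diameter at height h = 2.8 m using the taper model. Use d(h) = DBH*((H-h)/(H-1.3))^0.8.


Taper: d(h) = DBH * ((H - h) / (H - 1.3))^0.8
Numerator = H - h = 22.4 - 2.8 = 19.6 m
Denominator = H - 1.3 = 22.4 - 1.3 = 21.1 m
Ratio = 19.6 / 21.1 = 0.92891
d = 55.6 * 0.92891^0.8 = 52.4 cm

52.4


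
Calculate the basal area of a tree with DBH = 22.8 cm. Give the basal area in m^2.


Formula: BA = pi * (DBH/2)^2 / 10000  (cm^2 to m^2)
Radius = DBH/2 = 22.8/2 = 11.4 cm
BA = pi * 11.4^2 / 10000
   = 408.2814 cm^2 / 10000
   = 0.0408 m^2

0.0408


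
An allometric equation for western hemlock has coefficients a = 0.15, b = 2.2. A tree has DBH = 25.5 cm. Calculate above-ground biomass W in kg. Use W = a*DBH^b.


Formula: W = a * DBH^b  (allometric power law)
DBH^b = 25.5^2.2 = 1242.7632
W = 0.15 * 1242.7632 = 186.4 kg

186.4


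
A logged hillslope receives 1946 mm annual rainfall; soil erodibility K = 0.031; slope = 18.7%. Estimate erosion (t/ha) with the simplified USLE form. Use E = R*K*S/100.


Formula: E = R * K * S / 100  (simplified USLE)
R * K = 1946 * 0.031 = 60.326
E = 60.326 * 18.7 / 100 = 11.28 t/ha

11.28


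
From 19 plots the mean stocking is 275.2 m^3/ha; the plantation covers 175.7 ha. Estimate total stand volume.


Formula: Total Volume = Mean Volume per ha * Total Area
Total Volume = 275.2 m^3/ha * 175.7 ha
Total Volume = 48353 m^3

48353


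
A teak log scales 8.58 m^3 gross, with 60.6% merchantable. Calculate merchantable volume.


Formula: MV = V_total * (merchantable_pct / 100)
Merchantable fraction = 60.6% / 100 = 0.606
MV = 8.58 m^3 * 0.606 = 5.199 m^3

5.199


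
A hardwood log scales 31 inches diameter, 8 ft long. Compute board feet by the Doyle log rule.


Doyle: BF = (D - 4)^2 * L / 16
Adjusted diameter = 31 - 4 = 27 in
(D-4)^2 = 27^2 = 729
BF = 729 * 8 / 16 = 365 BF

365


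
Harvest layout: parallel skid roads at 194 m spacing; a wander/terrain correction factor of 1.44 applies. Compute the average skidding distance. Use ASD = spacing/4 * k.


Formula: ASD = (spacing / 4) * correction
Uncorrected distance = spacing / 4 = 194 / 4 = 48.5 m
ASD = 48.5 * 1.44 = 70 m

70


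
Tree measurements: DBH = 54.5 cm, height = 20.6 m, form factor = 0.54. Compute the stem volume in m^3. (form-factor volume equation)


Formula: V = pi * (DBH/200)^2 * H * ff
Radius = DBH/200 = 54.5/200 = 0.2725 m
Radius^2 = 0.2725^2 = 0.07425625 m^2
V = pi * 0.07425625 * 20.6 * 0.54
V = 2.595 m^3

2.595


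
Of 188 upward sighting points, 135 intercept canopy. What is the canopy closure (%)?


Formula: Canopy closure = covered points / total points * 100
Closure = 135 / 188 * 100
Closure = 0.7181 * 100 = 71.8%

71.8


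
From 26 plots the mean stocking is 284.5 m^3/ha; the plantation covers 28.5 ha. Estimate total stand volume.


Formula: Total Volume = Mean Volume per ha * Total Area
Total Volume = 284.5 m^3/ha * 28.5 ha
Total Volume = 8108 m^3

8108


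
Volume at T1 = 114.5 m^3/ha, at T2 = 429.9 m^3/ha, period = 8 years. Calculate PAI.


Formula: PAI = (V_T2 - V_T1) / (T2 - T1)
Volume increment = 429.9 - 114.5 = 315.4 m^3/ha
PAI = 315.4 / 8 = 39.43 m^3/ha/year

39.43


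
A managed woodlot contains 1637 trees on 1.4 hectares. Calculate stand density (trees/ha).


Formula: Stand Density = N_trees / Area_ha
Density = 1637 trees / 1.4 ha
Density = 1169 trees/ha

1169


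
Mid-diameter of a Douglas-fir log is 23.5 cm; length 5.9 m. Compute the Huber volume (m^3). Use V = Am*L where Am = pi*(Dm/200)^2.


Huber: V = Am * L,  Am = pi*(Dm/200)^2
Am = pi*(23.5/200)^2 = 0.043374 m^2
V = 0.043374*5.9 = 0.2559 m^3

0.2559


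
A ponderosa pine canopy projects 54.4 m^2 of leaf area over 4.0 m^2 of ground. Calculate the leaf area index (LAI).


Formula: LAI = total leaf area / ground area  (dimensionless)
LAI = 54.4 m^2 / 4.0 m^2
LAI = 13.6

13.6


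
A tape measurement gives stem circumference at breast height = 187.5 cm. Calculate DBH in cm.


Formula: DBH = C / pi
DBH = 187.5 / pi
pi = 3.14159...
DBH = 59.7 cm

59.7


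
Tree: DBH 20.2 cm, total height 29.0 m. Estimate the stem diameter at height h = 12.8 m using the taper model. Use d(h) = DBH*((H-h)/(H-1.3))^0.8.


Taper: d(h) = DBH * ((H - h) / (H - 1.3))^0.8
Numerator = H - h = 29.0 - 12.8 = 16.2 m
Denominator = H - 1.3 = 29.0 - 1.3 = 27.7 m
Ratio = 16.2 / 27.7 = 0.58484
d = 20.2 * 0.58484^0.8 = 13.2 cm

13.2


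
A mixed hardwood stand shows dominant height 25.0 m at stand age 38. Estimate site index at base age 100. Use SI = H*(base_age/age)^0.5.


Formula: SI = H_dom * (base_age / age)^0.5
Age ratio = 100 / 38 = 2.63158
sqrt(age_ratio) = 1.62221
SI = 25.0 * 1.62221 = 40.6 m

40.6


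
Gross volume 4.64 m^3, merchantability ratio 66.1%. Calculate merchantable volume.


Formula: MV = V_total * (merchantable_pct / 100)
Merchantable fraction = 66.1% / 100 = 0.661
MV = 4.64 m^3 * 0.661 = 3.067 m^3

3.067


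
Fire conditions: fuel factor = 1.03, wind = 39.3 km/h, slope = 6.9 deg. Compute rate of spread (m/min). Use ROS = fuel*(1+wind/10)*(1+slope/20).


Formula: ROS = fuel * (1 + wind/10) * (1 + slope/20)
Wind factor = 1 + 39.3/10 = 4.93
Slope factor = 1 + 6.9/20 = 1.345
ROS = 1.03 * 4.93 * 1.345 = 6.83 m/min

6.83


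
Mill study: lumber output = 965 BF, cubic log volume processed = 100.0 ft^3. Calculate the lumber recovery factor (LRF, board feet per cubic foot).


Formula: LRF = Lumber Output (BF) / Log Input (ft^3)
LRF = 965 BF / 100.0 ft^3
LRF = 9.65 BF/ft^3

9.65


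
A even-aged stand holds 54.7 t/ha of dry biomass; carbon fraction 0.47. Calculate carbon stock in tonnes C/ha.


Formula: Carbon Stock = Biomass * Carbon Fraction
C = 54.7 t/ha * 0.47
C = 25.7 t C/ha

25.7


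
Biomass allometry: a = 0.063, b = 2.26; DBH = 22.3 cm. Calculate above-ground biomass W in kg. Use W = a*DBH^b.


Formula: W = a * DBH^b  (allometric power law)
DBH^b = 22.3^2.26 = 1114.7282
W = 0.063 * 1114.7282 = 70.2 kg

70.2


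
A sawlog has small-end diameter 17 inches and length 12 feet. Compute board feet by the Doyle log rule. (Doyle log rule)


Doyle: BF = (D - 4)^2 * L / 16
Adjusted diameter = 17 - 4 = 13 in
(D-4)^2 = 13^2 = 169
BF = 169 * 12 / 16 = 127 BF

127


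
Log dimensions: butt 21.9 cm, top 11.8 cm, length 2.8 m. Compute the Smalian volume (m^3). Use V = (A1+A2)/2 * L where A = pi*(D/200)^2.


Smalian: V = (A1 + A2)/2 * L,  A = pi*(D/200)^2
A1 = pi*(21.9/200)^2 = 0.037668 m^2
A2 = pi*(11.8/200)^2 = 0.010936 m^2
V = (0.037668+0.010936)/2*2.8 = 0.068 m^3

0.068


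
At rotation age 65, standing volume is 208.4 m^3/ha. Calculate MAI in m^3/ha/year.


Formula: MAI = Total Volume / Stand Age
MAI = 208.4 m^3/ha / 65 years
MAI = 3.21 m^3/ha/year

3.21


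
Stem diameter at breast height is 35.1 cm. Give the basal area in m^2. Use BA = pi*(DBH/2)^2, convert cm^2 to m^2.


Formula: BA = pi * (DBH/2)^2 / 10000  (cm^2 to m^2)
Radius = DBH/2 = 35.1/2 = 17.55 cm
BA = pi * 17.55^2 / 10000
   = 967.6184 cm^2 / 10000
   = 0.0968 m^2

0.0968


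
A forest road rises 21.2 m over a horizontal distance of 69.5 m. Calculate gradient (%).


Formula: Gradient = rise / run * 100
Gradient = 21.2 / 69.5 * 100 = 30.5%

30.5


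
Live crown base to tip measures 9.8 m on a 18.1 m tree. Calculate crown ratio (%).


Formula: Crown Ratio = (Crown Length / Total Height) * 100
CR = (9.8 m / 18.1 m) * 100
CR = 0.5414 * 100 = 54.1%

54.1


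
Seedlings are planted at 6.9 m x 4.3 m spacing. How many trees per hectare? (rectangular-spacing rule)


Formula: TPH = 10000 m^2/ha / (spacing_x * spacing_y)
Area per tree = 6.9 m * 4.3 m = 29.67 m^2
TPH = 10000 / 29.67 = 337 trees/ha

337


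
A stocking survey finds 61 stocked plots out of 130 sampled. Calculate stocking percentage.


Formula: Stocking % = stocked plots / total plots * 100
Stocking = 61 / 130 * 100
Stocking = 0.4692 * 100 = 46.9%

46.9


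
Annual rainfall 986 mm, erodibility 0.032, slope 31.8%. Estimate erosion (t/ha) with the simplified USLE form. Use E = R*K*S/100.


Formula: E = R * K * S / 100  (simplified USLE)
R * K = 986 * 0.032 = 31.552
E = 31.552 * 31.8 / 100 = 10.03 t/ha

10.03


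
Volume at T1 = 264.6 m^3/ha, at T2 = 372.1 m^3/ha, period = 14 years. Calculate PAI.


Formula: PAI = (V_T2 - V_T1) / (T2 - T1)
Volume increment = 372.1 - 264.6 = 107.5 m^3/ha
PAI = 107.5 / 14 = 7.68 m^3/ha/year

7.68


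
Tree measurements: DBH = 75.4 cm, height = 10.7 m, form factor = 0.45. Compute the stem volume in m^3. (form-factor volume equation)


Formula: V = pi * (DBH/200)^2 * H * ff
Radius = DBH/200 = 75.4/200 = 0.377 m
Radius^2 = 0.377^2 = 0.142129 m^2
V = pi * 0.142129 * 10.7 * 0.45
V = 2.15 m^3

2.15


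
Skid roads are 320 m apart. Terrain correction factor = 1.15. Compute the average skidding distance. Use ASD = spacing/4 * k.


Formula: ASD = (spacing / 4) * correction
Uncorrected distance = spacing / 4 = 320 / 4 = 80 m
ASD = 80 * 1.15 = 92 m

92


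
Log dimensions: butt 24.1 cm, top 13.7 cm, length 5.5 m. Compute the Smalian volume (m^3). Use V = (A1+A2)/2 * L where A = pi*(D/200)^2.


Smalian: V = (A1 + A2)/2 * L,  A = pi*(D/200)^2
A1 = pi*(24.1/200)^2 = 0.045617 m^2
A2 = pi*(13.7/200)^2 = 0.014741 m^2
V = (0.045617+0.014741)/2*5.5 = 0.166 m^3

0.166


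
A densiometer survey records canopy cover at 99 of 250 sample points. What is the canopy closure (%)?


Formula: Canopy closure = covered points / total points * 100
Closure = 99 / 250 * 100
Closure = 0.396 * 100 = 39.6%

39.6


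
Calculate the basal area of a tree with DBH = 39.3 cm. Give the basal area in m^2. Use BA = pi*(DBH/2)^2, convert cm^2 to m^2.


Formula: BA = pi * (DBH/2)^2 / 10000  (cm^2 to m^2)
Radius = DBH/2 = 39.3/2 = 19.65 cm
BA = pi * 19.65^2 / 10000
   = 1213.0396 cm^2 / 10000
   = 0.1213 m^2

0.1213


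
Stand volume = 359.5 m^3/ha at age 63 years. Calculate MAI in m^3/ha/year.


Formula: MAI = Total Volume / Stand Age
MAI = 359.5 m^3/ha / 63 years
MAI = 5.71 m^3/ha/year

5.71


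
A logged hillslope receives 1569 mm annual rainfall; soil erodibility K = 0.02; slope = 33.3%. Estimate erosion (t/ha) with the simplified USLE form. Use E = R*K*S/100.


Formula: E = R * K * S / 100  (simplified USLE)
R * K = 1569 * 0.02 = 31.38
E = 31.38 * 33.3 / 100 = 10.45 t/ha

10.45


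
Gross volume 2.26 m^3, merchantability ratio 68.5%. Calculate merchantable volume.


Formula: MV = V_total * (merchantable_pct / 100)
Merchantable fraction = 68.5% / 100 = 0.685
MV = 2.26 m^3 * 0.685 = 1.548 m^3

1.548


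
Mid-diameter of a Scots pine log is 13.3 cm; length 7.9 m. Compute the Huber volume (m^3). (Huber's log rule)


Huber: V = Am * L,  Am = pi*(Dm/200)^2
Am = pi*(13.3/200)^2 = 0.013893 m^2
V = 0.013893*7.9 = 0.1098 m^3

0.1098
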